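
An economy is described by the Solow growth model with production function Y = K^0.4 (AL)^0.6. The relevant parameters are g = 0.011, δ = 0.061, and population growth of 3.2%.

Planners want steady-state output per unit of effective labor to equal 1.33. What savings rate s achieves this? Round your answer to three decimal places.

In steady state, investment equals break-even investment: s·k^α = (n + g + δ)·k.
Since y* = [s/(n + g + δ)]^(α/(1−α)), we have s/(n + g + δ) = (y*)^((1−α)/α) = 1.33^1.5 = 1.5338.
Therefore s = 1.5338 × (n + g + δ) = 1.5338 × 0.104 = 0.1595.

s ≈ 0.160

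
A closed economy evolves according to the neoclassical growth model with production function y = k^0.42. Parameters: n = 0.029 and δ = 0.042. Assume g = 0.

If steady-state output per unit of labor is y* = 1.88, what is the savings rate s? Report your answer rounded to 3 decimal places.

s ≈ 0.170

In steady state, investment equals break-even investment: s·k^α = (n + δ)·k.
Since y* = [s/(n + δ)]^(α/(1−α)), we have s/(n + δ) = (y*)^((1−α)/α) = 1.88^1.381 = 2.3912.
Therefore s = 2.3912 × (n + δ) = 2.3912 × 0.071 = 0.1698.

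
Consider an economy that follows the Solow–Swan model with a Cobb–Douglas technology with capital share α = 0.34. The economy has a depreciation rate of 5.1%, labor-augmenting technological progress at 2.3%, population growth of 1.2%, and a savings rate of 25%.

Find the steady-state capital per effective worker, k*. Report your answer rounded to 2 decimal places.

k* ≈ 5.04

In steady state, investment equals break-even investment: s·k^α = (n + g + δ)·k.
Rearranging, k^(1−α) = s / (n + g + δ).
k^0.66 = 0.25 / (0.012 + 0.023 + 0.051) = 0.25 / 0.086 = 2.9070
k* = 2.9070^(1/0.66) ≈ 5.0372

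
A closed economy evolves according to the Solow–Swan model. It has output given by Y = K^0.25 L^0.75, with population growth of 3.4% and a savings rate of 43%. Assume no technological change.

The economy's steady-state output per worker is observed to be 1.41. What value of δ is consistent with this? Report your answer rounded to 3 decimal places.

δ ≈ 0.119

At the steady state, Δk = 0, so s·k^α = (n + δ)·k.
Since y* = [s/(n + δ)]^(α/(1−α)), we have s/(n + δ) = (y*)^((1−α)/α) = 1.41^3 = 2.8032.
Therefore n + δ = s / 2.8032 = 0.43 / 2.8032 = 0.1534, so δ = 0.1534 − 0.034 = 0.1194.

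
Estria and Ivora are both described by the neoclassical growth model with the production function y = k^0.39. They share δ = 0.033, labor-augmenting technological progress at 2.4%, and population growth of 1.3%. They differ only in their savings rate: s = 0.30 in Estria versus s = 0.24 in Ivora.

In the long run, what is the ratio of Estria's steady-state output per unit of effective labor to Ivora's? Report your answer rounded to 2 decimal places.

y*_E / y*_I ≈ 1.15

Steady-state y* = [s/(n + g + δ)]^(α/(1−α)), so the ratio is [ (s_E/(n + g + δ)_E) / (s_I/(n + g + δ)_I) ]^0.6393.
s_E/(n + g + δ)_E = 0.30/0.070 = 4.2857; s_I/(n + g + δ)_I = 0.24/0.070 = 3.4286.
Ratio = (4.2857/3.4286)^0.6393 = 1.2500^0.6393 ≈ 1.1533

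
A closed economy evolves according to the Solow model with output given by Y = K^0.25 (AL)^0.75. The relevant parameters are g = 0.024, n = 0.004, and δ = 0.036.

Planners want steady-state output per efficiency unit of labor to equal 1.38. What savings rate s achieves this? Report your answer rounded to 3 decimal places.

s ≈ 0.168

At the steady state, Δk = 0, so s·k^α = (n + g + δ)·k.
Since y* = [s/(n + g + δ)]^(α/(1−α)), we have s/(n + g + δ) = (y*)^((1−α)/α) = 1.38^3 = 2.6281.
Therefore s = 2.6281 × (n + g + δ) = 2.6281 × 0.064 = 0.1682.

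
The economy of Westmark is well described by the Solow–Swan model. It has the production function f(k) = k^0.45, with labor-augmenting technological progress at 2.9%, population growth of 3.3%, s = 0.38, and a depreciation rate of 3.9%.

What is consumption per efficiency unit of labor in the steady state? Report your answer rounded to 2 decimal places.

In steady state, investment equals break-even investment: s·k^α = (n + g + δ)·k.
Dividing both sides by k: k^(1−α) = s / (n + g + δ).
k^0.55 = 0.38 / (0.033 + 0.029 + 0.039) = 0.38 / 0.101 = 3.7624
k* = 3.7624^(1/0.55) ≈ 11.1250
y* = (k*)^α = 11.1250^0.45 ≈ 2.9569
c* = (1 − s)·y* = (1 − 0.38) × 2.9569 ≈ 1.8333

c* ≈ 1.83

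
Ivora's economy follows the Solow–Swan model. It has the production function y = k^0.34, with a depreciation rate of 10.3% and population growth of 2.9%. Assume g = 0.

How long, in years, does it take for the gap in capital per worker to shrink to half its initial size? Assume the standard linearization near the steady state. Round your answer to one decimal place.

t_½ ≈ 8.0 years

Near the steady state the convergence rate is λ = (1 − α)(n + δ).
λ = (1 − 0.34) × 0.132 = 0.66 × 0.132 = 0.08712
Half-life = ln 2 / λ = 0.6931 / 0.08712 ≈ 7.96 years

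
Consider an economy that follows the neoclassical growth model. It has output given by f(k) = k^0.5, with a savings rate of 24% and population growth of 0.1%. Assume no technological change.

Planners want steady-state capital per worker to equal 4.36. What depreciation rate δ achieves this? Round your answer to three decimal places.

In steady state, investment equals break-even investment: s·k^α = (n + δ)·k.
So s / (n + δ) = (k*)^(1−α) = 4.36^0.5 = 2.0881.
Therefore n + δ = s / 2.0881 = 0.24 / 2.0881 = 0.1149, so δ = 0.1149 − 0.001 = 0.1139.

δ ≈ 0.114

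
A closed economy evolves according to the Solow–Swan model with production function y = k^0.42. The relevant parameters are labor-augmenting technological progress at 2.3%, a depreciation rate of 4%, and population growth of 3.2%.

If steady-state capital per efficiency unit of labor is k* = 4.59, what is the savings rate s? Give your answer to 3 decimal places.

s ≈ 0.230

At the steady state, Δk = 0, so s·k^α = (n + g + δ)·k.
So s / (n + g + δ) = (k*)^(1−α) = 4.59^0.58 = 2.4202.
Therefore s = 2.4202 × (n + g + δ) = 2.4202 × 0.095 = 0.2299.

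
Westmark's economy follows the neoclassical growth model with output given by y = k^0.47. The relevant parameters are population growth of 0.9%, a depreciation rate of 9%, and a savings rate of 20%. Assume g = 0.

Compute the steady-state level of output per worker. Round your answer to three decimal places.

At the steady state, Δk = 0, so s·k^α = (n + δ)·k.
Dividing both sides by k: k^(1−α) = s / (n + δ).
k^0.53 = 0.20 / (0.009 + 0.090) = 0.20 / 0.099 = 2.0202
k* = 2.0202^(1/0.53) ≈ 3.7689
y* = (k*)^α = 3.7689^0.47 ≈ 1.8656

y* = 1.866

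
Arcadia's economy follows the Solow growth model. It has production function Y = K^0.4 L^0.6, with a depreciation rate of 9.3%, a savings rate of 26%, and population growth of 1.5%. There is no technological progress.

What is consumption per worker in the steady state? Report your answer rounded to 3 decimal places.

c* ≈ 1.329

At the steady state, Δk = 0, so s·k^α = (n + δ)·k.
Rearranging, k^(1−α) = s / (n + δ).
k^0.6 = 0.26 / (0.015 + 0.093) = 0.26 / 0.108 = 2.4074
k* = 2.4074^(1/0.6) ≈ 4.3243
y* = (k*)^α = 4.3243^0.4 ≈ 1.7962
c* = (1 − s)·y* = (1 − 0.26) × 1.7962 ≈ 1.3292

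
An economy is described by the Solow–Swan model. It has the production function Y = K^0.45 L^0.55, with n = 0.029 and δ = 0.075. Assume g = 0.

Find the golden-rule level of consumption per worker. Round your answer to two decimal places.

c_gold ≈ 1.82

At the golden rule, f'(k) = n + δ, so α·k^(α−1) = n + δ and k_gold = (α/(n + δ))^(1/(1−α)).
k_gold = (0.45/0.104)^(1/0.55) = 4.3269^1.8182 ≈ 14.3449
c_gold = f(k_gold) − (n + δ)·k_gold = 3.3152 − 0.104×14.3449 ≈ 1.8233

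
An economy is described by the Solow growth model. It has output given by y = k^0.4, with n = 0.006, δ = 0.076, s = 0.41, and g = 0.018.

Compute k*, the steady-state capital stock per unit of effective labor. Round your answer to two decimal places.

k* = 10.50

At the steady state, Δk = 0, so s·k^α = (n + g + δ)·k.
Dividing both sides by k: k^(1−α) = s / (n + g + δ).
k^0.6 = 0.41 / (0.006 + 0.018 + 0.076) = 0.41 / 0.100 = 4.1000
k* = 4.1000^(1/0.6) ≈ 10.5028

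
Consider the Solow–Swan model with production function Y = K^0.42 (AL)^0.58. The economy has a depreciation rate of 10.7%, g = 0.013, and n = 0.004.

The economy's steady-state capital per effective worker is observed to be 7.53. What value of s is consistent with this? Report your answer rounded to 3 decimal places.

s ≈ 0.400

In steady state, investment equals break-even investment: s·k^α = (n + g + δ)·k.
So s / (n + g + δ) = (k*)^(1−α) = 7.53^0.58 = 3.2251.
Therefore s = 3.2251 × (n + g + δ) = 3.2251 × 0.124 = 0.3999.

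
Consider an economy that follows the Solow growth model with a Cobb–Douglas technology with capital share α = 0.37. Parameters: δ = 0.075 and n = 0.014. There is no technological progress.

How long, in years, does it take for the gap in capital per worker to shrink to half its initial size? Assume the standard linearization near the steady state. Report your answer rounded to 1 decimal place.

about 12.4 years

Near the steady state the convergence rate is λ = (1 − α)(n + δ).
λ = (1 − 0.37) × 0.089 = 0.63 × 0.089 = 0.05607
Half-life = ln 2 / λ = 0.6931 / 0.05607 ≈ 12.36 years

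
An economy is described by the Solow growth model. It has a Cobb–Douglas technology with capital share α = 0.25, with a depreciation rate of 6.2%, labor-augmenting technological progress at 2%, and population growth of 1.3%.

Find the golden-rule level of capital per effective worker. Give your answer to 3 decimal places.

k_gold ≈ 3.633

The golden rule sets f'(k) = n + g + δ, i.e. α·k^(α−1) = n + g + δ.
So k^(1−α) = α / (n + g + δ) = 0.25 / 0.095 = 2.6316.
k_gold = 2.6316^(1/0.75) ≈ 3.6332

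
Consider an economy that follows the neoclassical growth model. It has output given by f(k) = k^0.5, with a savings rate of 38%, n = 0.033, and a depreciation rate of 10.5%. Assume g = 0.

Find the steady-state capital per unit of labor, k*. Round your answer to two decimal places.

k* = 7.58

In steady state, investment equals break-even investment: s·k^α = (n + δ)·k.
Rearranging, k^(1−α) = s / (n + δ).
k^0.5 = 0.38 / (0.033 + 0.105) = 0.38 / 0.138 = 2.7536
k* = 2.7536^(1/0.5) ≈ 7.5823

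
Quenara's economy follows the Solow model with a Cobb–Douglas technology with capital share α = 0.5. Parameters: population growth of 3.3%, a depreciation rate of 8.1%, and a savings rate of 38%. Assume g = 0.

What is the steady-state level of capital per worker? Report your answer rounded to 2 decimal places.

k* = 11.11

In steady state, investment equals break-even investment: s·k^α = (n + δ)·k.
Dividing both sides by k: k^(1−α) = s / (n + δ).
k^0.5 = 0.38 / (0.033 + 0.081) = 0.38 / 0.114 = 3.3333
k* = 3.3333^(1/0.5) ≈ 11.1109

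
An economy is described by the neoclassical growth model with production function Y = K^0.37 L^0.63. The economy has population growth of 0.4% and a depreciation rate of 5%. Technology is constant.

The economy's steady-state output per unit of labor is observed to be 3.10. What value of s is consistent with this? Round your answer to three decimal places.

At the steady state, Δk = 0, so s·k^α = (n + δ)·k.
Since y* = [s/(n + δ)]^(α/(1−α)), we have s/(n + δ) = (y*)^((1−α)/α) = 3.10^1.7027 = 6.8650.
Therefore s = 6.8650 × (n + δ) = 6.8650 × 0.054 = 0.3707.

s ≈ 0.371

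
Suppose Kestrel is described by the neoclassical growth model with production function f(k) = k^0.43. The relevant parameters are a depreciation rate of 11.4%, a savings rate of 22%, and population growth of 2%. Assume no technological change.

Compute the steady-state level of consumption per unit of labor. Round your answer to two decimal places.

Steady state requires s·f(k) = (n + δ)·k, i.e. s·k^α = (n + δ)·k.
Dividing both sides by k: k^(1−α) = s / (n + δ).
k^0.57 = 0.22 / (0.020 + 0.114) = 0.22 / 0.134 = 1.6418
k* = 1.6418^(1/0.57) ≈ 2.3865
y* = (k*)^α = 2.3865^0.43 ≈ 1.4536
c* = (1 − s)·y* = (1 − 0.22) × 1.4536 ≈ 1.1338

c* = 1.13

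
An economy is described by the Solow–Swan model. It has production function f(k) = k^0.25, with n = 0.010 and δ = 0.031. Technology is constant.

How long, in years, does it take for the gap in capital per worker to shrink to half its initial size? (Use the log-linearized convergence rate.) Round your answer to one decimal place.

Near the steady state the convergence rate is λ = (1 − α)(n + δ).
λ = (1 − 0.25) × 0.041 = 0.75 × 0.041 = 0.03075
Half-life = ln 2 / λ = 0.6931 / 0.03075 ≈ 22.54 years

t_½ ≈ 22.5 years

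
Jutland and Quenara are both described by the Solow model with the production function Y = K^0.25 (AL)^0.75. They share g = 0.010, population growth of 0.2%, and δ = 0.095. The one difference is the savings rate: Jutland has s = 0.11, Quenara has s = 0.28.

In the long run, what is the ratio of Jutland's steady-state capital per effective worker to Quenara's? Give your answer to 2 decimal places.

k*_J / k*_Q ≈ 0.29

Steady-state k* = [s/(n + g + δ)]^(1/(1−α)), so the ratio is [ (s_J/(n + g + δ)_J) / (s_Q/(n + g + δ)_Q) ]^1.3333.
s_J/(n + g + δ)_J = 0.11/0.107 = 1.0280; s_Q/(n + g + δ)_Q = 0.28/0.107 = 2.6168.
Ratio = (1.0280/2.6168)^1.3333 = 0.3928^1.3333 ≈ 0.2877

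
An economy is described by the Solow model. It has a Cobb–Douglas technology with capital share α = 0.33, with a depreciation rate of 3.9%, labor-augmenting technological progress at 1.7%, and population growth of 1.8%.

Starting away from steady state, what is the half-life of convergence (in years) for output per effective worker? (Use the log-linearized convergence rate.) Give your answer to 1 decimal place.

t_½ ≈ 14.0 years

Near the steady state the convergence rate is λ = (1 − α)(n + g + δ).
λ = (1 − 0.33) × 0.074 = 0.67 × 0.074 = 0.04958
Half-life = ln 2 / λ = 0.6931 / 0.04958 ≈ 13.98 years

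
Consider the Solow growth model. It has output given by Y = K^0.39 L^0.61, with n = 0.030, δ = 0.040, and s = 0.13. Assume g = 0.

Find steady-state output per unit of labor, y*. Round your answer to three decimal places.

At the steady state, Δk = 0, so s·k^α = (n + δ)·k.
Dividing both sides by k: k^(1−α) = s / (n + δ).
k^0.61 = 0.13 / (0.030 + 0.040) = 0.13 / 0.070 = 1.8571
k* = 1.8571^(1/0.61) ≈ 2.7588
y* = (k*)^α = 2.7588^0.39 ≈ 1.4855

y* = 1.486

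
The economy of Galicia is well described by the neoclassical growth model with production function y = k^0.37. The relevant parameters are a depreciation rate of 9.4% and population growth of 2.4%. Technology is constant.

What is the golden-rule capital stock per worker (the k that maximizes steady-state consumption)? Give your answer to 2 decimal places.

k_gold ≈ 6.13

The golden rule sets f'(k) = n + δ, i.e. α·k^(α−1) = n + δ.
So k^(1−α) = α / (n + δ) = 0.37 / 0.118 = 3.1356.
k_gold = 3.1356^(1/0.63) ≈ 6.1349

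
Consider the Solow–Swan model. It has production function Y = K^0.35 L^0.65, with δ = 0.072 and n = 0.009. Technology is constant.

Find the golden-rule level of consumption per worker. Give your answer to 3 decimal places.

At the golden rule, f'(k) = n + δ, so α·k^(α−1) = n + δ and k_gold = (α/(n + δ))^(1/(1−α)).
k_gold = (0.35/0.081)^(1/0.65) = 4.3210^1.5385 ≈ 9.5027
c_gold = f(k_gold) − (n + δ)·k_gold = 2.1991 − 0.081×9.5027 ≈ 1.4294

c_gold ≈ 1.429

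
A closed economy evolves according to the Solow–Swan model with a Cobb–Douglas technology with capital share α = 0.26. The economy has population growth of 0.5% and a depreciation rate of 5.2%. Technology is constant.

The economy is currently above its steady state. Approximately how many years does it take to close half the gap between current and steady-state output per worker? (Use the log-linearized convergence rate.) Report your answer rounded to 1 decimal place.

Near the steady state the convergence rate is λ = (1 − α)(n + δ).
λ = (1 − 0.26) × 0.057 = 0.74 × 0.057 = 0.04218
Half-life = ln 2 / λ = 0.6931 / 0.04218 ≈ 16.43 years

t_½ ≈ 16.4 years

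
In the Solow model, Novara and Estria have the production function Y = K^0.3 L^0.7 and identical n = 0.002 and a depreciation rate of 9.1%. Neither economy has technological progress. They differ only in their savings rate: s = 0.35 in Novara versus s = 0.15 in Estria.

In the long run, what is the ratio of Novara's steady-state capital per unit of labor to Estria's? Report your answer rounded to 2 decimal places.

ratio ≈ 3.35

Steady-state k* = [s/(n + δ)]^(1/(1−α)), so the ratio is [ (s_N/(n + δ)_N) / (s_E/(n + δ)_E) ]^1.4286.
s_N/(n + δ)_N = 0.35/0.093 = 3.7634; s_E/(n + δ)_E = 0.15/0.093 = 1.6129.
Ratio = (3.7634/1.6129)^1.4286 = 2.3333^1.4286 ≈ 3.3549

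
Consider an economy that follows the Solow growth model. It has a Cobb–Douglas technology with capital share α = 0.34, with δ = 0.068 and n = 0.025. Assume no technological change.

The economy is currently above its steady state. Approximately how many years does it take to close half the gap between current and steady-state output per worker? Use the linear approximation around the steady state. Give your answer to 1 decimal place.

Near the steady state the convergence rate is λ = (1 − α)(n + δ).
λ = (1 − 0.34) × 0.093 = 0.66 × 0.093 = 0.06138
Half-life = ln 2 / λ = 0.6931 / 0.06138 ≈ 11.29 years

about 11.3 years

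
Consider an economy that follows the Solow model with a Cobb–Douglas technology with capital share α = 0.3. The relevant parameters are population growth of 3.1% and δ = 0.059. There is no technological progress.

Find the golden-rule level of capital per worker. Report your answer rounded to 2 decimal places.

k_gold ≈ 5.58

The golden rule sets f'(k) = n + δ, i.e. α·k^(α−1) = n + δ.
So k^(1−α) = α / (n + δ) = 0.3 / 0.090 = 3.3333.
k_gold = 3.3333^(1/0.7) ≈ 5.5842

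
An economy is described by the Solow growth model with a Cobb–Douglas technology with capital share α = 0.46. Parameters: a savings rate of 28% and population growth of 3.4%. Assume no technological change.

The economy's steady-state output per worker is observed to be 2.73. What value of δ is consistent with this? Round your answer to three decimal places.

At the steady state, Δk = 0, so s·k^α = (n + δ)·k.
Since y* = [s/(n + δ)]^(α/(1−α)), we have s/(n + δ) = (y*)^((1−α)/α) = 2.73^1.1739 = 3.2510.
Therefore n + δ = s / 3.2510 = 0.28 / 3.2510 = 0.0861, so δ = 0.0861 − 0.034 = 0.0521.

δ ≈ 0.052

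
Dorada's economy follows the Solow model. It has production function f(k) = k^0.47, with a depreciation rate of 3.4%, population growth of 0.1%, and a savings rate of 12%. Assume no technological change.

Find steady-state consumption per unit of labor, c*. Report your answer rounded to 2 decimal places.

At the steady state, Δk = 0, so s·k^α = (n + δ)·k.
Rearranging, k^(1−α) = s / (n + δ).
k^0.53 = 0.12 / (0.001 + 0.034) = 0.12 / 0.035 = 3.4286
k* = 3.4286^(1/0.53) ≈ 10.2248
y* = (k*)^α = 10.2248^0.47 ≈ 2.9822
c* = (1 − s)·y* = (1 − 0.12) × 2.9822 ≈ 2.6243

c* = 2.62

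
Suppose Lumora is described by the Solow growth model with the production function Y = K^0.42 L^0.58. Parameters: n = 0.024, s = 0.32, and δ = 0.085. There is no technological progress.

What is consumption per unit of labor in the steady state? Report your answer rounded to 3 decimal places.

c* = 1.483

In steady state, investment equals break-even investment: s·k^α = (n + δ)·k.
Dividing both sides by k: k^(1−α) = s / (n + δ).
k^0.58 = 0.32 / (0.024 + 0.085) = 0.32 / 0.109 = 2.9358
k* = 2.9358^(1/0.58) ≈ 6.4036
y* = (k*)^α = 6.4036^0.42 ≈ 2.1812
c* = (1 − s)·y* = (1 − 0.32) × 2.1812 ≈ 1.4832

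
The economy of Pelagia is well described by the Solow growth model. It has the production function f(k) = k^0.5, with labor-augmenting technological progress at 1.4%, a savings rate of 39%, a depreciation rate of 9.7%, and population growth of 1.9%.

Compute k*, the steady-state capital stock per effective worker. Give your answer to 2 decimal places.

k* = 9.00

Steady state requires s·f(k) = (n + g + δ)·k, i.e. s·k^α = (n + g + δ)·k.
Rearranging, k^(1−α) = s / (n + g + δ).
k^0.5 = 0.39 / (0.019 + 0.014 + 0.097) = 0.39 / 0.130 = 3.0000
k* = 3.0000^(1/0.5) ≈ 9.0000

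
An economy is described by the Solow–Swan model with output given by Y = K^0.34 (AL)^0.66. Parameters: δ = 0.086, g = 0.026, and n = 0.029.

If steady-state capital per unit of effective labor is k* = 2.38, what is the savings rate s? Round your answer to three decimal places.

s ≈ 0.250

Steady state requires s·f(k) = (n + g + δ)·k, i.e. s·k^α = (n + g + δ)·k.
So s / (n + g + δ) = (k*)^(1−α) = 2.38^0.66 = 1.7723.
Therefore s = 1.7723 × (n + g + δ) = 1.7723 × 0.141 = 0.2499.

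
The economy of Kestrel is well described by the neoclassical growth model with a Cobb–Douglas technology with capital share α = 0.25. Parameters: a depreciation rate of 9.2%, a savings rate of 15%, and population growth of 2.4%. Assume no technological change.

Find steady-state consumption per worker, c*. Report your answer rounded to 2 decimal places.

Steady state requires s·f(k) = (n + δ)·k, i.e. s·k^α = (n + δ)·k.
Rearranging, k^(1−α) = s / (n + δ).
k^0.75 = 0.15 / (0.024 + 0.092) = 0.15 / 0.116 = 1.2931
k* = 1.2931^(1/0.75) ≈ 1.4088
y* = (k*)^α = 1.4088^0.25 ≈ 1.0895
c* = (1 − s)·y* = (1 − 0.15) × 1.0895 ≈ 0.9261

c* ≈ 0.93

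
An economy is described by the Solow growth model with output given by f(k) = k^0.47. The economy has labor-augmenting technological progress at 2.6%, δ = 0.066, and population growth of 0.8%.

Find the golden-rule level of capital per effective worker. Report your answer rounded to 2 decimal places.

The golden rule sets f'(k) = n + g + δ, i.e. α·k^(α−1) = n + g + δ.
So k^(1−α) = α / (n + g + δ) = 0.47 / 0.100 = 4.7000.
k_gold = 4.7000^(1/0.53) ≈ 18.5400

k_gold ≈ 18.54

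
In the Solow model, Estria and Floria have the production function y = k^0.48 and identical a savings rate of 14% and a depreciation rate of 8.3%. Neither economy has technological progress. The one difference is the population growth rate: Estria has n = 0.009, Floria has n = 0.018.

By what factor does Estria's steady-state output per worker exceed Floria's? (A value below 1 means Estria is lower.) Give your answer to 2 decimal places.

Steady-state y* = [s/(n + δ)]^(α/(1−α)), so the ratio is [ (s_E/(n + δ)_E) / (s_F/(n + δ)_F) ]^0.9231.
s_E/(n + δ)_E = 0.14/0.092 = 1.5217; s_F/(n + δ)_F = 0.14/0.101 = 1.3861.
Ratio = (1.5217/1.3861)^0.9231 = 1.0978^0.9231 ≈ 1.0900

ratio ≈ 1.09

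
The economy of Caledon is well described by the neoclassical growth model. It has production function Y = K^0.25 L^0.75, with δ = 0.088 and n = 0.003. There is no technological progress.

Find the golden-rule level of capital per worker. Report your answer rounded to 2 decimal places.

k_gold ≈ 3.85

The golden rule sets f'(k) = n + δ, i.e. α·k^(α−1) = n + δ.
So k^(1−α) = α / (n + δ) = 0.25 / 0.091 = 2.7473.
k_gold = 2.7473^(1/0.75) ≈ 3.8478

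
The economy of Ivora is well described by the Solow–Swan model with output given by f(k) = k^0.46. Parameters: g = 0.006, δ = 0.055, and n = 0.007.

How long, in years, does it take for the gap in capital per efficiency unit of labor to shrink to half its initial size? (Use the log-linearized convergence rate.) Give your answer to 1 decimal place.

Near the steady state the convergence rate is λ = (1 − α)(n + g + δ).
λ = (1 − 0.46) × 0.068 = 0.54 × 0.068 = 0.03672
Half-life = ln 2 / λ = 0.6931 / 0.03672 ≈ 18.88 years

t_½ ≈ 18.9 years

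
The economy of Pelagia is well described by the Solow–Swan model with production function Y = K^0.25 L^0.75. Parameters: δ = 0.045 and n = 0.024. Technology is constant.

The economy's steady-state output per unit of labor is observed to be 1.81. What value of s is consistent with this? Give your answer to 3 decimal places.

s ≈ 0.409

In steady state, investment equals break-even investment: s·k^α = (n + δ)·k.
Since y* = [s/(n + δ)]^(α/(1−α)), we have s/(n + δ) = (y*)^((1−α)/α) = 1.81^3 = 5.9297.
Therefore s = 5.9297 × (n + δ) = 5.9297 × 0.069 = 0.4091.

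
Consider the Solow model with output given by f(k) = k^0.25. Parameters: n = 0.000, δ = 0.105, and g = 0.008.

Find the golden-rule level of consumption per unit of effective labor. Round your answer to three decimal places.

c_gold ≈ 0.977

At the golden rule, f'(k) = n + g + δ, so α·k^(α−1) = n + g + δ and k_gold = (α/(n + g + δ))^(1/(1−α)).
k_gold = (0.25/0.113)^(1/0.75) = 2.2124^1.3333 ≈ 2.8827
c_gold = f(k_gold) − (n + g + δ)·k_gold = 1.3030 − 0.113×2.8827 ≈ 0.9773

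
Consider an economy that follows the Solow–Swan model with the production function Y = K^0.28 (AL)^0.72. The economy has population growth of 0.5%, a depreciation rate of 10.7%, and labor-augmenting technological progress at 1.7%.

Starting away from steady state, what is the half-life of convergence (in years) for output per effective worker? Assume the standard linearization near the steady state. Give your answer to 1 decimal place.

about 7.5 years

Near the steady state the convergence rate is λ = (1 − α)(n + g + δ).
λ = (1 − 0.28) × 0.129 = 0.72 × 0.129 = 0.09288
Half-life = ln 2 / λ = 0.6931 / 0.09288 ≈ 7.46 years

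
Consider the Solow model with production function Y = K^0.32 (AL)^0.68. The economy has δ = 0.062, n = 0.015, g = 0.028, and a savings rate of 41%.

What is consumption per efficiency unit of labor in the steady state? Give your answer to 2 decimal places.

In steady state, investment equals break-even investment: s·k^α = (n + g + δ)·k.
Rearranging, k^(1−α) = s / (n + g + δ).
k^0.68 = 0.41 / (0.015 + 0.028 + 0.062) = 0.41 / 0.105 = 3.9048
k* = 3.9048^(1/0.68) ≈ 7.4131
y* = (k*)^α = 7.4131^0.32 ≈ 1.8985
c* = (1 − s)·y* = (1 − 0.41) × 1.8985 ≈ 1.1201

c* ≈ 1.12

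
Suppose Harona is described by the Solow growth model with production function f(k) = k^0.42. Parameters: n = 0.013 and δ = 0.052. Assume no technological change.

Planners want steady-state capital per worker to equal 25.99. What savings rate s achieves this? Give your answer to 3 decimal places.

s ≈ 0.430

In steady state, investment equals break-even investment: s·k^α = (n + δ)·k.
So s / (n + δ) = (k*)^(1−α) = 25.99^0.58 = 6.6159.
Therefore s = 6.6159 × (n + δ) = 6.6159 × 0.065 = 0.4300.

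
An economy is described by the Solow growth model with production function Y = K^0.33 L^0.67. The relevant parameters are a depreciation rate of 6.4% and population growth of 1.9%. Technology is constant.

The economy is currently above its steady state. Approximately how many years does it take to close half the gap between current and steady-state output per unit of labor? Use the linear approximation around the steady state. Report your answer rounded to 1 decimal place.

Near the steady state the convergence rate is λ = (1 − α)(n + δ).
λ = (1 − 0.33) × 0.083 = 0.67 × 0.083 = 0.05561
Half-life = ln 2 / λ = 0.6931 / 0.05561 ≈ 12.46 years

t_½ ≈ 12.5 years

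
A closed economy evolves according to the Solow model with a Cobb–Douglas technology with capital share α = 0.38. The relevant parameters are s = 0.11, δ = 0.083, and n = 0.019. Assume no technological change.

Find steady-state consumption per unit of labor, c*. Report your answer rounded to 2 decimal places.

c* ≈ 0.93

Steady state requires s·f(k) = (n + δ)·k, i.e. s·k^α = (n + δ)·k.
Rearranging, k^(1−α) = s / (n + δ).
k^0.62 = 0.11 / (0.019 + 0.083) = 0.11 / 0.102 = 1.0784
k* = 1.0784^(1/0.62) ≈ 1.1295
y* = (k*)^α = 1.1295^0.38 ≈ 1.0474
c* = (1 − s)·y* = (1 − 0.11) × 1.0474 ≈ 0.9322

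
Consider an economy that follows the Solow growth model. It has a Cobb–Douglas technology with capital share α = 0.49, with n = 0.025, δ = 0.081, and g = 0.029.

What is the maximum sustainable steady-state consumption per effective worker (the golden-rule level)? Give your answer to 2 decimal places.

c_gold ≈ 1.76

At the golden rule, f'(k) = n + g + δ, so α·k^(α−1) = n + g + δ and k_gold = (α/(n + g + δ))^(1/(1−α)).
k_gold = (0.49/0.135)^(1/0.51) = 3.6296^1.9608 ≈ 12.5248
c_gold = f(k_gold) − (n + g + δ)·k_gold = 3.4507 − 0.135×12.5248 ≈ 1.7599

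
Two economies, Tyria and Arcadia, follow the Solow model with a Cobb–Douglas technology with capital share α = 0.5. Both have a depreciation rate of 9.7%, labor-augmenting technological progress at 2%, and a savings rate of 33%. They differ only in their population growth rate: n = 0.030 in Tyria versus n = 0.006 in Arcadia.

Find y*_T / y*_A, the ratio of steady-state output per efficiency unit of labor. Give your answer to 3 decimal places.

Steady-state y* = [s/(n + g + δ)]^(α/(1−α)), so the ratio is [ (s_T/(n + g + δ)_T) / (s_A/(n + g + δ)_A) ]^1.
s_T/(n + g + δ)_T = 0.33/0.147 = 2.2449; s_A/(n + g + δ)_A = 0.33/0.123 = 2.6829.
Ratio = (2.2449/2.6829)^1 = 0.8367^1 ≈ 0.8367

ratio ≈ 0.837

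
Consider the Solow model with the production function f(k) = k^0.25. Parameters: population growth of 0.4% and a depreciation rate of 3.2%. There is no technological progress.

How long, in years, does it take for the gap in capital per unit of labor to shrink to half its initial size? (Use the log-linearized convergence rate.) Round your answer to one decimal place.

half-life ≈ 25.7 years

Near the steady state the convergence rate is λ = (1 − α)(n + δ).
λ = (1 − 0.25) × 0.036 = 0.75 × 0.036 = 0.0270
Half-life = ln 2 / λ = 0.6931 / 0.0270 ≈ 25.67 years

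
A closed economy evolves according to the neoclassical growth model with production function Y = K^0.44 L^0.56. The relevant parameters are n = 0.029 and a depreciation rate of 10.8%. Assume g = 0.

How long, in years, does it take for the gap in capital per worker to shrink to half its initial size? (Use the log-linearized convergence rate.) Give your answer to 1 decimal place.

Near the steady state the convergence rate is λ = (1 − α)(n + δ).
λ = (1 − 0.44) × 0.137 = 0.56 × 0.137 = 0.07672
Half-life = ln 2 / λ = 0.6931 / 0.07672 ≈ 9.03 years

t_½ ≈ 9.0 years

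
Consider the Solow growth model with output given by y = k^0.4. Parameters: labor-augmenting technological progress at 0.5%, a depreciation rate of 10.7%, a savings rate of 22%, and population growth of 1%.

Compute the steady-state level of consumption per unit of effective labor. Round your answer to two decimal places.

c* = 1.16

In steady state, investment equals break-even investment: s·k^α = (n + g + δ)·k.
Rearranging, k^(1−α) = s / (n + g + δ).
k^0.6 = 0.22 / (0.010 + 0.005 + 0.107) = 0.22 / 0.122 = 1.8033
k* = 1.8033^(1/0.6) ≈ 2.6717
y* = (k*)^α = 2.6717^0.4 ≈ 1.4815
c* = (1 − s)·y* = (1 − 0.22) × 1.4815 ≈ 1.1556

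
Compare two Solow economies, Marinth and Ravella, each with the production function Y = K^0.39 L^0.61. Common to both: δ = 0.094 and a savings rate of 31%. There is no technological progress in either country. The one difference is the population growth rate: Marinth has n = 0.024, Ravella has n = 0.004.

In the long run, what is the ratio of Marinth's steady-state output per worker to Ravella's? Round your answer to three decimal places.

ratio ≈ 0.888

Steady-state y* = [s/(n + δ)]^(α/(1−α)), so the ratio is [ (s_M/(n + δ)_M) / (s_R/(n + δ)_R) ]^0.6393.
s_M/(n + δ)_M = 0.31/0.118 = 2.6271; s_R/(n + δ)_R = 0.31/0.098 = 3.1633.
Ratio = (2.6271/3.1633)^0.6393 = 0.8305^0.6393 ≈ 0.8880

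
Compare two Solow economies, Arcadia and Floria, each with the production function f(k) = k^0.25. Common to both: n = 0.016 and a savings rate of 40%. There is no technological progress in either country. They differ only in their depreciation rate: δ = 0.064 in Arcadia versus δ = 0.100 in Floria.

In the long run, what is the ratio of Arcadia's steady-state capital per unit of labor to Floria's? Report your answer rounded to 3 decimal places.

Steady-state k* = [s/(n + δ)]^(1/(1−α)), so the ratio is [ (s_A/(n + δ)_A) / (s_F/(n + δ)_F) ]^1.3333.
s_A/(n + δ)_A = 0.40/0.080 = 5.0000; s_F/(n + δ)_F = 0.40/0.116 = 3.4483.
Ratio = (5.0000/3.4483)^1.3333 = 1.4500^1.3333 ≈ 1.6412

k*_A / k*_F ≈ 1.641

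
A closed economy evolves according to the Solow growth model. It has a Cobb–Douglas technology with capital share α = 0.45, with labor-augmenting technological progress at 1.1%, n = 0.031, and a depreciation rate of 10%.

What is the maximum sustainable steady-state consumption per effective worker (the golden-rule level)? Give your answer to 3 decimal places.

At the golden rule, f'(k) = n + g + δ, so α·k^(α−1) = n + g + δ and k_gold = (α/(n + g + δ))^(1/(1−α)).
k_gold = (0.45/0.142)^(1/0.55) = 3.1690^1.8182 ≈ 8.1429
c_gold = f(k_gold) − (n + g + δ)·k_gold = 2.5695 − 0.142×8.1429 ≈ 1.4132

c_gold ≈ 1.413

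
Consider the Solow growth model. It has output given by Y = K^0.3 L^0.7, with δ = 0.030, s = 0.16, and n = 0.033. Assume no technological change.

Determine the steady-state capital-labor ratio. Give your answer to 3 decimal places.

Steady state requires s·f(k) = (n + δ)·k, i.e. s·k^α = (n + δ)·k.
Dividing both sides by k: k^(1−α) = s / (n + δ).
k^0.7 = 0.16 / (0.033 + 0.030) = 0.16 / 0.063 = 2.5397
k* = 2.5397^(1/0.7) ≈ 3.7867

k* ≈ 3.787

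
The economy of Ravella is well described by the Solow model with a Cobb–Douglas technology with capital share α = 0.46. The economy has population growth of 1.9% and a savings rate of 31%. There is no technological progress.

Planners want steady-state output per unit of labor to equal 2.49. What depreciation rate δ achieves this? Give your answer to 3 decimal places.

δ ≈ 0.087

In steady state, investment equals break-even investment: s·k^α = (n + δ)·k.
Since y* = [s/(n + δ)]^(α/(1−α)), we have s/(n + δ) = (y*)^((1−α)/α) = 2.49^1.1739 = 2.9181.
Therefore n + δ = s / 2.9181 = 0.31 / 2.9181 = 0.1062, so δ = 0.1062 − 0.019 = 0.0872.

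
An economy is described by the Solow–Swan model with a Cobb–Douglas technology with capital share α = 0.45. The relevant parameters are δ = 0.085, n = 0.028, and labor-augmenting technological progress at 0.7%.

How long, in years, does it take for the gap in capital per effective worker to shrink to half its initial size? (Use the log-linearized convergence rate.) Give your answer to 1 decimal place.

Near the steady state the convergence rate is λ = (1 − α)(n + g + δ).
λ = (1 − 0.45) × 0.120 = 0.55 × 0.120 = 0.0660
Half-life = ln 2 / λ = 0.6931 / 0.0660 ≈ 10.50 years

half-life ≈ 10.5 years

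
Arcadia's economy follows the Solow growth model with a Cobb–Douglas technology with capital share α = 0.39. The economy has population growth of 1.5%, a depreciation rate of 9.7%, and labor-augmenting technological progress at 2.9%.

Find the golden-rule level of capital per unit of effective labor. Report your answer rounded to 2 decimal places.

The golden rule sets f'(k) = n + g + δ, i.e. α·k^(α−1) = n + g + δ.
So k^(1−α) = α / (n + g + δ) = 0.39 / 0.141 = 2.7660.
k_gold = 2.7660^(1/0.61) ≈ 5.3009

k_gold ≈ 5.30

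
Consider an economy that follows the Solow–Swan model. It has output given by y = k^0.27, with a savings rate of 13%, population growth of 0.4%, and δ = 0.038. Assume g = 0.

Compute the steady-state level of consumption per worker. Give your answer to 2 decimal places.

Steady state requires s·f(k) = (n + δ)·k, i.e. s·k^α = (n + δ)·k.
Rearranging, k^(1−α) = s / (n + δ).
k^0.73 = 0.13 / (0.004 + 0.038) = 0.13 / 0.042 = 3.0952
k* = 3.0952^(1/0.73) ≈ 4.7008
y* = (k*)^α = 4.7008^0.27 ≈ 1.5188
c* = (1 − s)·y* = (1 − 0.13) × 1.5188 ≈ 1.3214

c* ≈ 1.32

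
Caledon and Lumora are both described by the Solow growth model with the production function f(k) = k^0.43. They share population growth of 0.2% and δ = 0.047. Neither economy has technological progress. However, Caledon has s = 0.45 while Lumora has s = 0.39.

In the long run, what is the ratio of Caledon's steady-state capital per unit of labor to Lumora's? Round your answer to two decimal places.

ratio ≈ 1.29

Steady-state k* = [s/(n + δ)]^(1/(1−α)), so the ratio is [ (s_C/(n + δ)_C) / (s_L/(n + δ)_L) ]^1.7544.
s_C/(n + δ)_C = 0.45/0.049 = 9.1837; s_L/(n + δ)_L = 0.39/0.049 = 7.9592.
Ratio = (9.1837/7.9592)^1.7544 = 1.1538^1.7544 ≈ 1.2853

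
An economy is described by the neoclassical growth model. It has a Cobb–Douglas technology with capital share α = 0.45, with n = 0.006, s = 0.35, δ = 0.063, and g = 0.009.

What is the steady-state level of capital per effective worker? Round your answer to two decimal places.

k* ≈ 15.33

At the steady state, Δk = 0, so s·k^α = (n + g + δ)·k.
Dividing both sides by k: k^(1−α) = s / (n + g + δ).
k^0.55 = 0.35 / (0.006 + 0.009 + 0.063) = 0.35 / 0.078 = 4.4872
k* = 4.4872^(1/0.55) ≈ 15.3253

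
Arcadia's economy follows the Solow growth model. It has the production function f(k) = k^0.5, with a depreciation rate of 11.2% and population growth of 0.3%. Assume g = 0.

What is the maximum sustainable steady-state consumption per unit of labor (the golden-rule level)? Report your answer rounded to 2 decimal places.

At the golden rule, f'(k) = n + δ, so α·k^(α−1) = n + δ and k_gold = (α/(n + δ))^(1/(1−α)).
k_gold = (0.5/0.115)^(1/0.5) = 4.3478^2 ≈ 18.9034
c_gold = f(k_gold) − (n + δ)·k_gold = 4.3478 − 0.115×18.9034 ≈ 2.1739

c_gold ≈ 2.17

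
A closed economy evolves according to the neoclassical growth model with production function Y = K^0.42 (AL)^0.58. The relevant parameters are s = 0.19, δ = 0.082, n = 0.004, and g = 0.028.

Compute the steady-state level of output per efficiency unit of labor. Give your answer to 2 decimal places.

In steady state, investment equals break-even investment: s·k^α = (n + g + δ)·k.
Rearranging, k^(1−α) = s / (n + g + δ).
k^0.58 = 0.19 / (0.004 + 0.028 + 0.082) = 0.19 / 0.114 = 1.6667
k* = 1.6667^(1/0.58) ≈ 2.4128
y* = (k*)^α = 2.4128^0.42 ≈ 1.4476

y* ≈ 1.45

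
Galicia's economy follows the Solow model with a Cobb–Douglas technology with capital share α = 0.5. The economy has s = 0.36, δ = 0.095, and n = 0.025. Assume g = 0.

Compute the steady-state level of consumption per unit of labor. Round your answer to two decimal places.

c* = 1.92

At the steady state, Δk = 0, so s·k^α = (n + δ)·k.
Dividing both sides by k: k^(1−α) = s / (n + δ).
k^0.5 = 0.36 / (0.025 + 0.095) = 0.36 / 0.120 = 3.0000
k* = 3.0000^(1/0.5) ≈ 9.0000
y* = (k*)^α = 9.0000^0.5 ≈ 3.0000
c* = (1 − s)·y* = (1 − 0.36) × 3.0000 ≈ 1.9200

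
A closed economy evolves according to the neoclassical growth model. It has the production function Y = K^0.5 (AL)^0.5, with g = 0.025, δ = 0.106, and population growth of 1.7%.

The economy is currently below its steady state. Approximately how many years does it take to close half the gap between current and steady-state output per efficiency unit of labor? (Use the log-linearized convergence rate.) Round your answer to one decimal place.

Near the steady state the convergence rate is λ = (1 − α)(n + g + δ).
λ = (1 − 0.5) × 0.148 = 0.5 × 0.148 = 0.0740
Half-life = ln 2 / λ = 0.6931 / 0.0740 ≈ 9.37 years

about 9.4 years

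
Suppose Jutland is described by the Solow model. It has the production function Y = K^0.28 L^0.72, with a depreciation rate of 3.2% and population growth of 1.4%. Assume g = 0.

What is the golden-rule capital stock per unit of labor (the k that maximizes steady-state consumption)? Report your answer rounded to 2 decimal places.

The golden rule sets f'(k) = n + δ, i.e. α·k^(α−1) = n + δ.
So k^(1−α) = α / (n + δ) = 0.28 / 0.046 = 6.0870.
k_gold = 6.0870^(1/0.72) ≈ 12.2871

k_gold ≈ 12.29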